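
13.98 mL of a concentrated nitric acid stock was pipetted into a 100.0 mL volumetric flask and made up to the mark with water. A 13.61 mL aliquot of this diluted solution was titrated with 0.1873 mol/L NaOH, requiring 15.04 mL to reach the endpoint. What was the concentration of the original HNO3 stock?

n(NaOH) = 0.1873 x 0.01504 = 0.002817 mol.
n(HNO3) in the aliquot = 0.002817 mol.
[diluted HNO3] = 0.002817 / 0.01361 = 0.2070 M.
Dilution factor = 100.0/13.98 = 7.153, so [stock] = 0.2070 x 7.153 = 1.48 M.

1.48 M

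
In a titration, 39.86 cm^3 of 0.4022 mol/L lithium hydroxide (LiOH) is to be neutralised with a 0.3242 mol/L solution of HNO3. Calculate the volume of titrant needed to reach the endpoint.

n(LiOH) = 0.4022 mol/L x 0.03986 L = 0.01603 mol.
At equivalence n(HNO3) = n(LiOH) = 0.01603 mol.
V(HNO3) = 0.01603 / 0.3242 = 0.04945 L = 49.5 mL.

49.5 mL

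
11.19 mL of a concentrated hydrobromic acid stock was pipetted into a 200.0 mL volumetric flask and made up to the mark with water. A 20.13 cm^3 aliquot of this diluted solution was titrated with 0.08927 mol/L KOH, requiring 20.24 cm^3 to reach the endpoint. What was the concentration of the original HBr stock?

n(KOH) = 0.08927 x 0.02024 = 0.001807 mol.
n(HBr) in the aliquot = 0.001807 mol.
[diluted HBr] = 0.001807 / 0.02013 = 0.08976 M.
Dilution factor = 200.0/11.19 = 17.87, so [stock] = 0.08976 x 17.87 = 1.60 M.

1.60 M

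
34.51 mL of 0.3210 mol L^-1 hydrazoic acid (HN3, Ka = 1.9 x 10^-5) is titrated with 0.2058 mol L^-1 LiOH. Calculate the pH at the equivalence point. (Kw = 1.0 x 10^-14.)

8.91

n(HN3) = 0.3210 x 0.03451 = 0.01108 mol; V(LiOH) at equivalence = 0.01108/0.2058 = 0.05383 L.
At equivalence all the acid is converted to N3-; total volume = 0.03451 + 0.05383 = 0.08834 L, so [N3-] = 0.01108/0.08834 = 0.1254 M.
Kb = Kw/Ka = 1.0e-14 / 1.9 x 10^-5 = 5.26e-10.
[OH^-] = sqrt(Kb x [N3-]) = sqrt(5.26e-10 x 0.1254) = 8.12e-6 M.
pOH = 5.09, so pH = 14.00 - 5.09 = 8.91.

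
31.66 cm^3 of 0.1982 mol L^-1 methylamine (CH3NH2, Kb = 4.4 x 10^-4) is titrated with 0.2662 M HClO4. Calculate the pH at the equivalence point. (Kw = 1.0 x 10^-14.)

n(CH3NH2) = 0.1982 x 0.03166 = 0.006275 mol; V(HClO4) at equivalence = 0.006275/0.2662 = 0.02357 L.
At equivalence the base is fully converted to CH3NH3+; total volume = 0.05523 L, so [CH3NH3+] = 0.006275/0.05523 = 0.1136 M.
Ka(CH3NH3+) = Kw/Kb = 1.0e-14 / 4.4 x 10^-4 = 2.27e-11.
[H^+] = sqrt(Ka x [CH3NH3+]) = sqrt(2.27e-11 x 0.1136) = 1.61e-6 M.
pH = -log(1.61e-6) = 5.79.

5.79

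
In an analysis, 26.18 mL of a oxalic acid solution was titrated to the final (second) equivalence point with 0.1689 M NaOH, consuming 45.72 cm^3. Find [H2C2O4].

n(NaOH) = 0.1689 x 0.04572 = 0.007722 mol.
At the final (second) equivalence point, 2 mol OH^- react per mol H2C2O4, so n(H2C2O4) = 0.007722 / 2 = 0.003861 mol.
[H2C2O4] = 0.003861 / 0.02618 L = 0.147 M.

0.147 M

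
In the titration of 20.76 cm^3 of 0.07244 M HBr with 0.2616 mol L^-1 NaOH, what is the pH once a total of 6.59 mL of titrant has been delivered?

11.91

n(acid) = 0.07244 x 0.02076 = 0.001504 mol; n(NaOH) added = 0.2616 x 0.006590 = 0.001724 mol.
Base is in excess by 0.001724 - 0.001504 = 0.0002201 mol in a total volume of 0.02735 L.
[OH^-] = 0.0002201/0.02735 = 0.008047 M, so pOH = 2.09 and pH = 14.00 - 2.09 = 11.91.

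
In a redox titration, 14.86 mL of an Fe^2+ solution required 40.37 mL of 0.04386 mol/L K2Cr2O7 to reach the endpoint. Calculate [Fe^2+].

0.715 M

n(K2Cr2O7) = 0.04386 x 0.04037 = 0.001771 mol.
From the balanced equation, 1 mol K2Cr2O7 reacts with 6 mol Fe^2+, so n(Fe^2+) = 0.001771 x 6/1 = 0.01062 mol.
[Fe^2+] = 0.01062 / 0.01486 L = 0.715 M.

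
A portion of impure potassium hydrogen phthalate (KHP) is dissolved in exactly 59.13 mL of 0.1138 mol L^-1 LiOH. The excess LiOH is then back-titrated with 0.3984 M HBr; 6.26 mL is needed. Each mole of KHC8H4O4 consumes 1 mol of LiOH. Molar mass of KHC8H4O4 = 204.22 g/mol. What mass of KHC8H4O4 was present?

Total n(LiOH) added = 0.1138 x 0.05913 = 0.006729 mol.
n(HBr) used = 0.3984 x 0.006260 = 0.002494 mol, which equals the excess n(LiOH).
So n(LiOH) consumed by the sample = 0.006729 - 0.002494 = 0.004235 mol.
n(KHC8H4O4) = 0.004235 / 1 = 0.004235 mol.
mass = 0.004235 mol x 204.22 g/mol = 0.865 g.

0.865 g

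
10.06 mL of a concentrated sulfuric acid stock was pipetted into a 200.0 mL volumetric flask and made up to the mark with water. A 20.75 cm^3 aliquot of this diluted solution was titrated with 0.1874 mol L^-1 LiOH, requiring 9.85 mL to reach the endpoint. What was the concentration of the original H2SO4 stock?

n(LiOH) = 0.1874 x 0.009850 = 0.001846 mol.
n(H2SO4) in the aliquot = 0.001846 x 1/2 = 0.0009229 mol.
[diluted H2SO4] = 0.0009229 / 0.02075 = 0.04448 M.
Dilution factor = 200.0/10.06 = 19.88, so [stock] = 0.04448 x 19.88 = 0.884 M.

0.884 M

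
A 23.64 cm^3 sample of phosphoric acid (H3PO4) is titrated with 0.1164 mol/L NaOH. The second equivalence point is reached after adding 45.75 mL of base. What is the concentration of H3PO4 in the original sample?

0.113 M

n(NaOH) = 0.1164 x 0.04575 = 0.005325 mol.
At the second equivalence point, 2 mol OH^- react per mol H3PO4, so n(H3PO4) = 0.005325 / 2 = 0.002663 mol.
[H3PO4] = 0.002663 / 0.02364 L = 0.113 M.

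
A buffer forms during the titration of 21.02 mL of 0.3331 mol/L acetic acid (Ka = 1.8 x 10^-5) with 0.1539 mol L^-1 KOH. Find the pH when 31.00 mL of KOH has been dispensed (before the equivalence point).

5.07

Initial n(CH3COOH) = 0.3331 x 0.02102 = 0.007002 mol.
n(KOH) added = 0.1539 x 0.03100 = 0.004771 mol, converting that many moles of CH3COOH to CH3COO-.
Remaining n(CH3COOH) = 0.002231 mol; n(CH3COO-) = 0.004771 mol.
By Henderson-Hasselbalch, pH = pKa + log([A^-]/[HA]) = 4.74 + log(0.004771/0.002231) = 4.74 + (+0.33) = 5.07.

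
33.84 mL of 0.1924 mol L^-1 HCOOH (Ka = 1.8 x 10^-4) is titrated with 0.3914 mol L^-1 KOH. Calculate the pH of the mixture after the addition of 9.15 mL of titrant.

3.83

Initial n(HCOOH) = 0.1924 x 0.03384 = 0.006511 mol.
n(KOH) added = 0.3914 x 0.009150 = 0.003581 mol, converting that many moles of HCOOH to HCOO-.
Remaining n(HCOOH) = 0.002930 mol; n(HCOO-) = 0.003581 mol.
By Henderson-Hasselbalch, pH = pKa + log([A^-]/[HA]) = 3.74 + log(0.003581/0.002930) = 3.74 + (+0.09) = 3.83.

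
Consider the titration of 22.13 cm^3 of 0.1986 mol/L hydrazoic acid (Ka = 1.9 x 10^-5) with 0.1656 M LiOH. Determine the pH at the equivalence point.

n(HN3) = 0.1986 x 0.02213 = 0.004395 mol; V(LiOH) at equivalence = 0.004395/0.1656 = 0.02654 L.
At equivalence all the acid is converted to N3-; total volume = 0.02213 + 0.02654 = 0.04867 L, so [N3-] = 0.004395/0.04867 = 0.09030 M.
Kb = Kw/Ka = 1.0e-14 / 1.9 x 10^-5 = 5.26e-10.
[OH^-] = sqrt(Kb x [N3-]) = sqrt(5.26e-10 x 0.09030) = 6.89e-6 M.
pOH = 5.16, so pH = 14.00 - 5.16 = 8.84.

8.84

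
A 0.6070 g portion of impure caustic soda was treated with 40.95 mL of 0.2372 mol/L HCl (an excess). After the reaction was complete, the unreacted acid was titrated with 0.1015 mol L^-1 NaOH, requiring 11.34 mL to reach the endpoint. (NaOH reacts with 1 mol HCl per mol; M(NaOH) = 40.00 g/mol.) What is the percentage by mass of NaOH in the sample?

Total n(HCl) added = 0.2372 x 0.04095 = 0.009713 mol.
n(NaOH) used = 0.1015 x 0.01134 = 0.001151 mol, which equals the excess n(HCl).
So n(HCl) consumed by the sample = 0.009713 - 0.001151 = 0.008562 mol.
n(NaOH) = 0.008562 / 1 = 0.008562 mol.
mass NaOH = 0.008562 x 40.00 = 0.3425 g, so %NaOH = 0.3425/0.6070 x 100 = 56.4%.

56.4%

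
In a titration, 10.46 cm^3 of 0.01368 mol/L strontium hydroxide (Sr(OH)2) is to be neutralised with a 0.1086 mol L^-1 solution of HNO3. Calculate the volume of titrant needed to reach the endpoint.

2.64 mL

n(Sr(OH)2) = 0.01368 mol/L x 0.01046 L = 0.0001431 mol.
The neutralisation is 1 Sr(OH)2 : 2 HNO3, so n(HNO3) = 0.0001431 x 2/1 = 0.0002862 mol.
V(HNO3) = 0.0002862 / 0.1086 = 0.002635 L = 2.64 mL.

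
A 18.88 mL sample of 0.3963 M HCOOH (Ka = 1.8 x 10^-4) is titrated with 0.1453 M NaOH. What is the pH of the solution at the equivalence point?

8.39

n(HCOOH) = 0.3963 x 0.01888 = 0.007482 mol; V(NaOH) at equivalence = 0.007482/0.1453 = 0.05149 L.
At equivalence all the acid is converted to HCOO-; total volume = 0.01888 + 0.05149 = 0.07037 L, so [HCOO-] = 0.007482/0.07037 = 0.1063 M.
Kb = Kw/Ka = 1.0e-14 / 1.8 x 10^-4 = 5.56e-11.
[OH^-] = sqrt(Kb x [HCOO-]) = sqrt(5.56e-11 x 0.1063) = 2.43e-6 M.
pOH = 5.61, so pH = 14.00 - 5.61 = 8.39.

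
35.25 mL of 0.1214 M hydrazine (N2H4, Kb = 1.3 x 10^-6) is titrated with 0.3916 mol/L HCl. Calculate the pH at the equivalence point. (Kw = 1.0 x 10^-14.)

n(N2H4) = 0.1214 x 0.03525 = 0.004279 mol; V(HCl) at equivalence = 0.004279/0.3916 = 0.01093 L.
At equivalence the base is fully converted to N2H5+; total volume = 0.04618 L, so [N2H5+] = 0.004279/0.04618 = 0.09267 M.
Ka(N2H5+) = Kw/Kb = 1.0e-14 / 1.3 x 10^-6 = 7.69e-9.
[H^+] = sqrt(Ka x [N2H5+]) = sqrt(7.69e-9 x 0.09267) = 2.67e-5 M.
pH = -log(2.67e-5) = 4.57.

4.57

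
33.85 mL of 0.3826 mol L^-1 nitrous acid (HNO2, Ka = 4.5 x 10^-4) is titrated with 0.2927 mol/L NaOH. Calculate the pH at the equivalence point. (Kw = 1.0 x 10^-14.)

n(HNO2) = 0.3826 x 0.03385 = 0.01295 mol; V(NaOH) at equivalence = 0.01295/0.2927 = 0.04425 L.
At equivalence all the acid is converted to NO2-; total volume = 0.03385 + 0.04425 = 0.07810 L, so [NO2-] = 0.01295/0.07810 = 0.1658 M.
Kb = Kw/Ka = 1.0e-14 / 4.5 x 10^-4 = 2.22e-11.
[OH^-] = sqrt(Kb x [NO2-]) = sqrt(2.22e-11 x 0.1658) = 1.92e-6 M.
pOH = 5.72, so pH = 14.00 - 5.72 = 8.28.

8.28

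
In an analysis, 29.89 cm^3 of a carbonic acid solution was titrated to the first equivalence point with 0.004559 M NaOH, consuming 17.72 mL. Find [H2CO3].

n(NaOH) = 0.004559 x 0.01772 = 8.079e-5 mol.
At the first equivalence point, 1 mol OH^- react per mol H2CO3, so n(H2CO3) = 8.079e-5 / 1 = 8.079e-5 mol.
[H2CO3] = 8.079e-5 / 0.02989 L = 0.00270 M.

0.00270 M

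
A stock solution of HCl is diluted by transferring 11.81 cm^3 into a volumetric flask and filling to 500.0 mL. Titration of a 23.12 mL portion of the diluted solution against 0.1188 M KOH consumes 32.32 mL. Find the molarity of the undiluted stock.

n(KOH) = 0.1188 x 0.03232 = 0.003840 mol.
n(HCl) in the aliquot = 0.003840 mol.
[diluted HCl] = 0.003840 / 0.02312 = 0.1661 M.
Dilution factor = 500.0/11.81 = 42.34, so [stock] = 0.1661 x 42.34 = 7.03 M.

7.03 M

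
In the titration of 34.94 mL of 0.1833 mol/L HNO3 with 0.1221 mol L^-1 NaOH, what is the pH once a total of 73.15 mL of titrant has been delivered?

n(acid) = 0.1833 x 0.03494 = 0.006405 mol; n(NaOH) added = 0.1221 x 0.07315 = 0.008932 mol.
Base is in excess by 0.008932 - 0.006405 = 0.002527 mol in a total volume of 0.1081 L.
[OH^-] = 0.002527/0.1081 = 0.02338 M, so pOH = 1.63 and pH = 14.00 - 1.63 = 12.37.

12.37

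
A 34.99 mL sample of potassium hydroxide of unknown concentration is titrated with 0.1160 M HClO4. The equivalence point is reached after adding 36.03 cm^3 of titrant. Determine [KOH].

0.119 M

n(HClO4) delivered = 0.1160 x 0.03603 = 0.004179 mol.
For a 1:1 reaction, n(KOH) = 0.004179 mol.
[KOH] = 0.004179 mol / 0.03499 L = 0.119 M.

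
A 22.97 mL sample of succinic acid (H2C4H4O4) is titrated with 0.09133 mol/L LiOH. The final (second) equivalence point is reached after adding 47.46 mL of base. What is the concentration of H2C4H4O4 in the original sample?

n(LiOH) = 0.09133 x 0.04746 = 0.004335 mol.
At the final (second) equivalence point, 2 mol OH^- react per mol H2C4H4O4, so n(H2C4H4O4) = 0.004335 / 2 = 0.002167 mol.
[H2C4H4O4] = 0.002167 / 0.02297 L = 0.0944 M.

0.0944 M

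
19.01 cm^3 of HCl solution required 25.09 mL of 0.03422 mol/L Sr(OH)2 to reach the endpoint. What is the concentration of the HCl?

0.0903 M

n(Sr(OH)2) delivered = 0.03422 x 0.02509 = 0.0008586 mol.
The reaction is 2 HCl + 1 Sr(OH)2, so n(HCl) = 0.0008586 x 2/1 = 0.001717 mol.
[HCl] = 0.001717 mol / 0.01901 L = 0.0903 M.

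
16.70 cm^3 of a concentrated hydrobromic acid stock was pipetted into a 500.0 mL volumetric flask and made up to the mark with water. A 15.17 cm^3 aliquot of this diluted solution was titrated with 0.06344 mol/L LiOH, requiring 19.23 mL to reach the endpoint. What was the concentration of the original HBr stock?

2.41 M

n(LiOH) = 0.06344 x 0.01923 = 0.001220 mol.
n(HBr) in the aliquot = 0.001220 mol.
[diluted HBr] = 0.001220 / 0.01517 = 0.08042 M.
Dilution factor = 500.0/16.70 = 29.94, so [stock] = 0.08042 x 29.94 = 2.41 M.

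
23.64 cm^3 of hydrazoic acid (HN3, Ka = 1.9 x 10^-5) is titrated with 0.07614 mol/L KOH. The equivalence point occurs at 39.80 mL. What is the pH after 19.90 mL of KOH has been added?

19.90 mL is exactly half the equivalence volume (39.80/2), i.e. the half-equivalence point.
There, n(HA) = n(A^-), so pH = pKa = -log(1.9 x 10^-5) = 4.72.

4.72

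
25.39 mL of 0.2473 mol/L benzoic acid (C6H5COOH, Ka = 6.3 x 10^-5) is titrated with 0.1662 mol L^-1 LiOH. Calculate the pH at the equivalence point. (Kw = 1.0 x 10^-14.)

n(C6H5COOH) = 0.2473 x 0.02539 = 0.006279 mol; V(LiOH) at equivalence = 0.006279/0.1662 = 0.03778 L.
At equivalence all the acid is converted to C6H5COO-; total volume = 0.02539 + 0.03778 = 0.06317 L, so [C6H5COO-] = 0.006279/0.06317 = 0.09940 M.
Kb = Kw/Ka = 1.0e-14 / 6.3 x 10^-5 = 1.59e-10.
[OH^-] = sqrt(Kb x [C6H5COO-]) = sqrt(1.59e-10 x 0.09940) = 3.97e-6 M.
pOH = 5.40, so pH = 14.00 - 5.40 = 8.60.

8.60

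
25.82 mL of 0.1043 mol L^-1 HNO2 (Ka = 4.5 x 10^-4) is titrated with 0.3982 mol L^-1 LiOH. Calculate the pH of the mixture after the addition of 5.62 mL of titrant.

Initial n(HNO2) = 0.1043 x 0.02582 = 0.002693 mol.
n(LiOH) added = 0.3982 x 0.005620 = 0.002238 mol, converting that many moles of HNO2 to NO2-.
Remaining n(HNO2) = 0.0004551 mol; n(NO2-) = 0.002238 mol.
By Henderson-Hasselbalch, pH = pKa + log([A^-]/[HA]) = 3.35 + log(0.002238/0.0004551) = 3.35 + (+0.69) = 4.04.

4.04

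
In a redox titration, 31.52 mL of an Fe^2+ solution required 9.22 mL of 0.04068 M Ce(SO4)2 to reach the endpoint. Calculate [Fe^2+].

0.0119 M

n(Ce(SO4)2) = 0.04068 x 0.009220 = 0.0003751 mol.
From the balanced equation, 1 mol Ce(SO4)2 reacts with 1 mol Fe^2+, so n(Fe^2+) = 0.0003751 x 1/1 = 0.0003751 mol.
[Fe^2+] = 0.0003751 / 0.03152 L = 0.0119 M.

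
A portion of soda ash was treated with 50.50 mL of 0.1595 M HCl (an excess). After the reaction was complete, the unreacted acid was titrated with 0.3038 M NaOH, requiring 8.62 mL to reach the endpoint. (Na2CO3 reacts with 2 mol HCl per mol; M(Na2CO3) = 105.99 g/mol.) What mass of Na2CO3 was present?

Total n(HCl) added = 0.1595 x 0.05050 = 0.008055 mol.
n(NaOH) used = 0.3038 x 0.008620 = 0.002619 mol, which equals the excess n(HCl).
So n(HCl) consumed by the sample = 0.008055 - 0.002619 = 0.005436 mol.
n(Na2CO3) = 0.005436 / 2 = 0.002718 mol.
mass = 0.002718 mol x 105.99 g/mol = 0.288 g.

0.288 g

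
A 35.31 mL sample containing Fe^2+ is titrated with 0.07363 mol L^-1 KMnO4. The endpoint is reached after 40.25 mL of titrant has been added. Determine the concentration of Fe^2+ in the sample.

n(KMnO4) = 0.07363 x 0.04025 = 0.002964 mol.
From the balanced equation, 1 mol KMnO4 reacts with 5 mol Fe^2+, so n(Fe^2+) = 0.002964 x 5/1 = 0.01482 mol.
[Fe^2+] = 0.01482 / 0.03531 L = 0.420 M.

0.420 M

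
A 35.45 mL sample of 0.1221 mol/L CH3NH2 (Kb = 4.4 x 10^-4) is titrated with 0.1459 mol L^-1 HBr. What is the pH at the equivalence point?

n(CH3NH2) = 0.1221 x 0.03545 = 0.004328 mol; V(HBr) at equivalence = 0.004328/0.1459 = 0.02967 L.
At equivalence the base is fully converted to CH3NH3+; total volume = 0.06512 L, so [CH3NH3+] = 0.004328/0.06512 = 0.06647 M.
Ka(CH3NH3+) = Kw/Kb = 1.0e-14 / 4.4 x 10^-4 = 2.27e-11.
[H^+] = sqrt(Ka x [CH3NH3+]) = sqrt(2.27e-11 x 0.06647) = 1.23e-6 M.
pH = -log(1.23e-6) = 5.91.

5.91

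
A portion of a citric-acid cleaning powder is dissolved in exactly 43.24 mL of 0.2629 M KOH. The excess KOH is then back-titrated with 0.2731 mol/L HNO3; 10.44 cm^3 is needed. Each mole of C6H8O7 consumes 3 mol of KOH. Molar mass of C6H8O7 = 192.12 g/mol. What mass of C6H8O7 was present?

0.545 g

Total n(KOH) added = 0.2629 x 0.04324 = 0.01137 mol.
n(HNO3) used = 0.2731 x 0.01044 = 0.002851 mol, which equals the excess n(KOH).
So n(KOH) consumed by the sample = 0.01137 - 0.002851 = 0.008517 mol.
n(C6H8O7) = 0.008517 / 3 = 0.002839 mol.
mass = 0.002839 mol x 192.12 g/mol = 0.545 g.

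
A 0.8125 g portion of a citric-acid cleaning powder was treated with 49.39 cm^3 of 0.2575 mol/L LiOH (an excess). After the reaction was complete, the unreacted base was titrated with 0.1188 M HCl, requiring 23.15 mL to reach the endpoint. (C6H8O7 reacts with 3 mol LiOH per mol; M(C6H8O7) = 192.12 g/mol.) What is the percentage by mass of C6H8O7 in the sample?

Total n(LiOH) added = 0.2575 x 0.04939 = 0.01272 mol.
n(HCl) used = 0.1188 x 0.02315 = 0.002750 mol, which equals the excess n(LiOH).
So n(LiOH) consumed by the sample = 0.01272 - 0.002750 = 0.009968 mol.
n(C6H8O7) = 0.009968 / 3 = 0.003323 mol.
mass C6H8O7 = 0.003323 x 192.12 = 0.6383 g, so %C6H8O7 = 0.6383/0.8125 x 100 = 78.6%.

78.6%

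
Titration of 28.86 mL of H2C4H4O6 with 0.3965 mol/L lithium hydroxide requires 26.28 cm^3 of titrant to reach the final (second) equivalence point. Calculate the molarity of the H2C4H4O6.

0.181 M

n(LiOH) = 0.3965 x 0.02628 = 0.01042 mol.
At the final (second) equivalence point, 2 mol OH^- react per mol H2C4H4O6, so n(H2C4H4O6) = 0.01042 / 2 = 0.005210 mol.
[H2C4H4O6] = 0.005210 / 0.02886 L = 0.181 M.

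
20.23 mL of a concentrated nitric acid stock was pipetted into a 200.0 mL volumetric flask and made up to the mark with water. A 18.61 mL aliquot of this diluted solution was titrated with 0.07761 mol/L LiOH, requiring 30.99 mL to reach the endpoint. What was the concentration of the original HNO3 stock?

n(LiOH) = 0.07761 x 0.03099 = 0.002405 mol.
n(HNO3) in the aliquot = 0.002405 mol.
[diluted HNO3] = 0.002405 / 0.01861 = 0.1292 M.
Dilution factor = 200.0/20.23 = 9.886, so [stock] = 0.1292 x 9.886 = 1.28 M.

1.28 M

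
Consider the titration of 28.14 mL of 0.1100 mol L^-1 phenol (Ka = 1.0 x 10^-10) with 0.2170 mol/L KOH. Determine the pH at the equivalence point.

n(C6H5OH) = 0.1100 x 0.02814 = 0.003095 mol; V(KOH) at equivalence = 0.003095/0.2170 = 0.01426 L.
At equivalence all the acid is converted to C6H5O-; total volume = 0.02814 + 0.01426 = 0.04240 L, so [C6H5O-] = 0.003095/0.04240 = 0.07300 M.
Kb = Kw/Ka = 1.0e-14 / 1.0 x 10^-10 = 0.000100.
[OH^-] = sqrt(Kb x [C6H5O-]) = sqrt(0.000100 x 0.07300) = 0.00270 M.
pOH = 2.57, so pH = 14.00 - 2.57 = 11.43.

11.43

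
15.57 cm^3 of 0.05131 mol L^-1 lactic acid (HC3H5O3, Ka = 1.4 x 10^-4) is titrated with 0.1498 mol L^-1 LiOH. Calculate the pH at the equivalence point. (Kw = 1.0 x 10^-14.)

n(HC3H5O3) = 0.05131 x 0.01557 = 0.0007989 mol; V(LiOH) at equivalence = 0.0007989/0.1498 = 0.005333 L.
At equivalence all the acid is converted to C3H5O3-; total volume = 0.01557 + 0.005333 = 0.02090 L, so [C3H5O3-] = 0.0007989/0.02090 = 0.03822 M.
Kb = Kw/Ka = 1.0e-14 / 1.4 x 10^-4 = 7.14e-11.
[OH^-] = sqrt(Kb x [C3H5O3-]) = sqrt(7.14e-11 x 0.03822) = 1.65e-6 M.
pOH = 5.78, so pH = 14.00 - 5.78 = 8.22.

8.22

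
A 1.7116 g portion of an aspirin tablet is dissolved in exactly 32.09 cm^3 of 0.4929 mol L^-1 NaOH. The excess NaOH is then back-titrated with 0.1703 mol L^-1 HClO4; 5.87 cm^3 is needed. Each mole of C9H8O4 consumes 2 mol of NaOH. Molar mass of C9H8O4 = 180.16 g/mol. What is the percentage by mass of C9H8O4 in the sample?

78.0%

Total n(NaOH) added = 0.4929 x 0.03209 = 0.01582 mol.
n(HClO4) used = 0.1703 x 0.005870 = 0.0009997 mol, which equals the excess n(NaOH).
So n(NaOH) consumed by the sample = 0.01582 - 0.0009997 = 0.01482 mol.
n(C9H8O4) = 0.01482 / 2 = 0.007409 mol.
mass C9H8O4 = 0.007409 x 180.16 = 1.335 g, so %C9H8O4 = 1.335/1.7116 x 100 = 78.0%.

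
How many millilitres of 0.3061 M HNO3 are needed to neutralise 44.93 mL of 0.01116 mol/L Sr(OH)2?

n(Sr(OH)2) = 0.01116 mol/L x 0.04493 L = 0.0005014 mol.
The neutralisation is 1 Sr(OH)2 : 2 HNO3, so n(HNO3) = 0.0005014 x 2/1 = 0.001003 mol.
V(HNO3) = 0.001003 / 0.3061 = 0.003276 L = 3.28 mL.

3.28 mL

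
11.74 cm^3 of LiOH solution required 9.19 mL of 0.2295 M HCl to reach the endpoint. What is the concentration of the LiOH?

0.180 M

n(HCl) delivered = 0.2295 x 0.009190 = 0.002109 mol.
For a 1:1 reaction, n(LiOH) = 0.002109 mol.
[LiOH] = 0.002109 mol / 0.01174 L = 0.180 M.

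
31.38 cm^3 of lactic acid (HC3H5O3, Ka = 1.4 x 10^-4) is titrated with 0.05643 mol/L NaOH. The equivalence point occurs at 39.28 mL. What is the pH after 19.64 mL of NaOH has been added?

19.64 mL is exactly half the equivalence volume (39.28/2), i.e. the half-equivalence point.
There, n(HA) = n(A^-), so pH = pKa = -log(1.4 x 10^-4) = 3.85.

3.85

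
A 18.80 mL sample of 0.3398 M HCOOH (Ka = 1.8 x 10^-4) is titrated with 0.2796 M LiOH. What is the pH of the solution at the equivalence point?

n(HCOOH) = 0.3398 x 0.01880 = 0.006388 mol; V(LiOH) at equivalence = 0.006388/0.2796 = 0.02285 L.
At equivalence all the acid is converted to HCOO-; total volume = 0.01880 + 0.02285 = 0.04165 L, so [HCOO-] = 0.006388/0.04165 = 0.1534 M.
Kb = Kw/Ka = 1.0e-14 / 1.8 x 10^-4 = 5.56e-11.
[OH^-] = sqrt(Kb x [HCOO-]) = sqrt(5.56e-11 x 0.1534) = 2.92e-6 M.
pOH = 5.53, so pH = 14.00 - 5.53 = 8.47.

8.47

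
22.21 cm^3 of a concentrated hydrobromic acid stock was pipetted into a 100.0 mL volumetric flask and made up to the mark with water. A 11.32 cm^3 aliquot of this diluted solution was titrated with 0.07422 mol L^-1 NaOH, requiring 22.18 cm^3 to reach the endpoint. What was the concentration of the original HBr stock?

n(NaOH) = 0.07422 x 0.02218 = 0.001646 mol.
n(HBr) in the aliquot = 0.001646 mol.
[diluted HBr] = 0.001646 / 0.01132 = 0.1454 M.
Dilution factor = 100.0/22.21 = 4.502, so [stock] = 0.1454 x 4.502 = 0.655 M.

0.655 M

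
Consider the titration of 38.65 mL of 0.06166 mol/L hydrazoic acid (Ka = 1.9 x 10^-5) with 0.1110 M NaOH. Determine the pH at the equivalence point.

8.66

n(HN3) = 0.06166 x 0.03865 = 0.002383 mol; V(NaOH) at equivalence = 0.002383/0.1110 = 0.02147 L.
At equivalence all the acid is converted to N3-; total volume = 0.03865 + 0.02147 = 0.06012 L, so [N3-] = 0.002383/0.06012 = 0.03964 M.
Kb = Kw/Ka = 1.0e-14 / 1.9 x 10^-5 = 5.26e-10.
[OH^-] = sqrt(Kb x [N3-]) = sqrt(5.26e-10 x 0.03964) = 4.57e-6 M.
pOH = 5.34, so pH = 14.00 - 5.34 = 8.66.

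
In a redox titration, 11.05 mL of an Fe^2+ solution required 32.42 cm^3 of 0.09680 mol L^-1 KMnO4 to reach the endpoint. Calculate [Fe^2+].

n(KMnO4) = 0.09680 x 0.03242 = 0.003138 mol.
From the balanced equation, 1 mol KMnO4 reacts with 5 mol Fe^2+, so n(Fe^2+) = 0.003138 x 5/1 = 0.01569 mol.
[Fe^2+] = 0.01569 / 0.01105 L = 1.42 M.

1.42 M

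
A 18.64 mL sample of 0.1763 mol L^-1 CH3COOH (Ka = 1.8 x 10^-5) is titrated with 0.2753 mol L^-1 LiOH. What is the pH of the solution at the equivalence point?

8.89

n(CH3COOH) = 0.1763 x 0.01864 = 0.003286 mol; V(LiOH) at equivalence = 0.003286/0.2753 = 0.01194 L.
At equivalence all the acid is converted to CH3COO-; total volume = 0.01864 + 0.01194 = 0.03058 L, so [CH3COO-] = 0.003286/0.03058 = 0.1075 M.
Kb = Kw/Ka = 1.0e-14 / 1.8 x 10^-5 = 5.56e-10.
[OH^-] = sqrt(Kb x [CH3COO-]) = sqrt(5.56e-10 x 0.1075) = 7.73e-6 M.
pOH = 5.11, so pH = 14.00 - 5.11 = 8.89.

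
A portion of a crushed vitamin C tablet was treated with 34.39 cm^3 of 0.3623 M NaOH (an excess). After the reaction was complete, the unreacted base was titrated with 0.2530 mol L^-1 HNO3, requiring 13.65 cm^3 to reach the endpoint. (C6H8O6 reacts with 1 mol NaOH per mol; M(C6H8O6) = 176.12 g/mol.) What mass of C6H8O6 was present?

1.59 g

Total n(NaOH) added = 0.3623 x 0.03439 = 0.01246 mol.
n(HNO3) used = 0.2530 x 0.01365 = 0.003453 mol, which equals the excess n(NaOH).
So n(NaOH) consumed by the sample = 0.01246 - 0.003453 = 0.009006 mol.
n(C6H8O6) = 0.009006 / 1 = 0.009006 mol.
mass = 0.009006 mol x 176.12 g/mol = 1.59 g.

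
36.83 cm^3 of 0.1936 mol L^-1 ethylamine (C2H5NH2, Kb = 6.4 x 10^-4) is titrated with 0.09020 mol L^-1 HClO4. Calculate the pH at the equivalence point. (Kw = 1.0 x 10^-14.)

6.01

n(C2H5NH2) = 0.1936 x 0.03683 = 0.007130 mol; V(HClO4) at equivalence = 0.007130/0.09020 = 0.07905 L.
At equivalence the base is fully converted to C2H5NH3+; total volume = 0.1159 L, so [C2H5NH3+] = 0.007130/0.1159 = 0.06153 M.
Ka(C2H5NH3+) = Kw/Kb = 1.0e-14 / 6.4 x 10^-4 = 1.56e-11.
[H^+] = sqrt(Ka x [C2H5NH3+]) = sqrt(1.56e-11 x 0.06153) = 9.81e-7 M.
pH = -log(9.81e-7) = 6.01.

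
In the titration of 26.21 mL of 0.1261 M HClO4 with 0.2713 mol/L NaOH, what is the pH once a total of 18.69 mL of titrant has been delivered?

n(acid) = 0.1261 x 0.02621 = 0.003305 mol; n(NaOH) added = 0.2713 x 0.01869 = 0.005071 mol.
Base is in excess by 0.005071 - 0.003305 = 0.001766 mol in a total volume of 0.04490 L.
[OH^-] = 0.001766/0.04490 = 0.03932 M, so pOH = 1.41 and pH = 14.00 - 1.41 = 12.59.

12.59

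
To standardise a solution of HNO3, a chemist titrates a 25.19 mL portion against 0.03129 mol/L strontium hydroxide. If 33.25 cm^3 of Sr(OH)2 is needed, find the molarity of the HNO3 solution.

n(Sr(OH)2) delivered = 0.03129 x 0.03325 = 0.001040 mol.
The reaction is 2 HNO3 + 1 Sr(OH)2, so n(HNO3) = 0.001040 x 2/1 = 0.002081 mol.
[HNO3] = 0.002081 mol / 0.02519 L = 0.0826 M.

0.0826 M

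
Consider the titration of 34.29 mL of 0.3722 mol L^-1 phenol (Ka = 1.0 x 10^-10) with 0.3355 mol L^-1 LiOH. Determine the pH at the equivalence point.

n(C6H5OH) = 0.3722 x 0.03429 = 0.01276 mol; V(LiOH) at equivalence = 0.01276/0.3355 = 0.03804 L.
At equivalence all the acid is converted to C6H5O-; total volume = 0.03429 + 0.03804 = 0.07233 L, so [C6H5O-] = 0.01276/0.07233 = 0.1764 M.
Kb = Kw/Ka = 1.0e-14 / 1.0 x 10^-10 = 0.000100.
[OH^-] = sqrt(Kb x [C6H5O-]) = sqrt(0.000100 x 0.1764) = 0.00420 M.
pOH = 2.38, so pH = 14.00 - 2.38 = 11.62.

11.62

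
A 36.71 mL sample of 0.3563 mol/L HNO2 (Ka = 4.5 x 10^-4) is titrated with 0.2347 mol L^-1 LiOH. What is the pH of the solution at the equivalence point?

8.25

n(HNO2) = 0.3563 x 0.03671 = 0.01308 mol; V(LiOH) at equivalence = 0.01308/0.2347 = 0.05573 L.
At equivalence all the acid is converted to NO2-; total volume = 0.03671 + 0.05573 = 0.09244 L, so [NO2-] = 0.01308/0.09244 = 0.1415 M.
Kb = Kw/Ka = 1.0e-14 / 4.5 x 10^-4 = 2.22e-11.
[OH^-] = sqrt(Kb x [NO2-]) = sqrt(2.22e-11 x 0.1415) = 1.77e-6 M.
pOH = 5.75, so pH = 14.00 - 5.75 = 8.25.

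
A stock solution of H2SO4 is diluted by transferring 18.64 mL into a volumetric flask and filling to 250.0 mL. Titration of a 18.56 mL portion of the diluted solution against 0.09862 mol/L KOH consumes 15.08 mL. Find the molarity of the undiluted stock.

n(KOH) = 0.09862 x 0.01508 = 0.001487 mol.
n(H2SO4) in the aliquot = 0.001487 x 1/2 = 0.0007436 mol.
[diluted H2SO4] = 0.0007436 / 0.01856 = 0.04006 M.
Dilution factor = 250.0/18.64 = 13.41, so [stock] = 0.04006 x 13.41 = 0.537 M.

0.537 M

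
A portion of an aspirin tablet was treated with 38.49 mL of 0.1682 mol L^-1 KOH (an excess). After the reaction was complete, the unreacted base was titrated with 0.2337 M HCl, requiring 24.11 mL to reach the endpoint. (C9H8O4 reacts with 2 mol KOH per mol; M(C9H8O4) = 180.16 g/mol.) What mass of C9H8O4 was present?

0.0756 g

Total n(KOH) added = 0.1682 x 0.03849 = 0.006474 mol.
n(HCl) used = 0.2337 x 0.02411 = 0.005635 mol, which equals the excess n(KOH).
So n(KOH) consumed by the sample = 0.006474 - 0.005635 = 0.0008395 mol.
n(C9H8O4) = 0.0008395 / 2 = 0.0004198 mol.
mass = 0.0004198 mol x 180.16 g/mol = 0.0756 g.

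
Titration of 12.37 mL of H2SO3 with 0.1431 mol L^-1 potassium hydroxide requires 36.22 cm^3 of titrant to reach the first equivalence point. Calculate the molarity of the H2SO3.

0.419 M

n(KOH) = 0.1431 x 0.03622 = 0.005183 mol.
At the first equivalence point, 1 mol OH^- react per mol H2SO3, so n(H2SO3) = 0.005183 / 1 = 0.005183 mol.
[H2SO3] = 0.005183 / 0.01237 L = 0.419 M.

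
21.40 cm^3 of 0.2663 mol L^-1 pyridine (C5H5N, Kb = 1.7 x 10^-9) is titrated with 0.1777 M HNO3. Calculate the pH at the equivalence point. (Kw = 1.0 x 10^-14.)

3.10

n(C5H5N) = 0.2663 x 0.02140 = 0.005699 mol; V(HNO3) at equivalence = 0.005699/0.1777 = 0.03207 L.
At equivalence the base is fully converted to C5H5NH+; total volume = 0.05347 L, so [C5H5NH+] = 0.005699/0.05347 = 0.1066 M.
Ka(C5H5NH+) = Kw/Kb = 1.0e-14 / 1.7 x 10^-9 = 5.88e-6.
[H^+] = sqrt(Ka x [C5H5NH+]) = sqrt(5.88e-6 x 0.1066) = 0.000792 M.
pH = -log(0.000792) = 3.10.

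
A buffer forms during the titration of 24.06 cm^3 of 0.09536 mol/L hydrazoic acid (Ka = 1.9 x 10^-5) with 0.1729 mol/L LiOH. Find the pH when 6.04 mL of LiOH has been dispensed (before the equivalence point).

Initial n(HN3) = 0.09536 x 0.02406 = 0.002294 mol.
n(LiOH) added = 0.1729 x 0.006040 = 0.001044 mol, converting that many moles of HN3 to N3-.
Remaining n(HN3) = 0.001250 mol; n(N3-) = 0.001044 mol.
By Henderson-Hasselbalch, pH = pKa + log([A^-]/[HA]) = 4.72 + log(0.001044/0.001250) = 4.72 + (-0.08) = 4.64.

4.64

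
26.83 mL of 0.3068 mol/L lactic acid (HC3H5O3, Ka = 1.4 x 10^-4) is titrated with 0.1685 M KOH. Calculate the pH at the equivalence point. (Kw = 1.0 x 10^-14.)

n(HC3H5O3) = 0.3068 x 0.02683 = 0.008231 mol; V(KOH) at equivalence = 0.008231/0.1685 = 0.04885 L.
At equivalence all the acid is converted to C3H5O3-; total volume = 0.02683 + 0.04885 = 0.07568 L, so [C3H5O3-] = 0.008231/0.07568 = 0.1088 M.
Kb = Kw/Ka = 1.0e-14 / 1.4 x 10^-4 = 7.14e-11.
[OH^-] = sqrt(Kb x [C3H5O3-]) = sqrt(7.14e-11 x 0.1088) = 2.79e-6 M.
pOH = 5.55, so pH = 14.00 - 5.55 = 8.45.

8.45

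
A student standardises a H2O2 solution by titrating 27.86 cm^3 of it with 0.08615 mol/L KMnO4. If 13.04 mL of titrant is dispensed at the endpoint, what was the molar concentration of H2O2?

n(KMnO4) = 0.08615 x 0.01304 = 0.001123 mol.
From the balanced equation, 2 mol KMnO4 reacts with 5 mol H2O2, so n(H2O2) = 0.001123 x 5/2 = 0.002808 mol.
[H2O2] = 0.002808 / 0.02786 L = 0.101 M.

0.101 M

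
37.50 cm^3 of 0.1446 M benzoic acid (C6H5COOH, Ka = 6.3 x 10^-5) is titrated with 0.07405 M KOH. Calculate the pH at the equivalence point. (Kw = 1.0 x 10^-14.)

n(C6H5COOH) = 0.1446 x 0.03750 = 0.005423 mol; V(KOH) at equivalence = 0.005423/0.07405 = 0.07323 L.
At equivalence all the acid is converted to C6H5COO-; total volume = 0.03750 + 0.07323 = 0.1107 L, so [C6H5COO-] = 0.005423/0.1107 = 0.04897 M.
Kb = Kw/Ka = 1.0e-14 / 6.3 x 10^-5 = 1.59e-10.
[OH^-] = sqrt(Kb x [C6H5COO-]) = sqrt(1.59e-10 x 0.04897) = 2.79e-6 M.
pOH = 5.55, so pH = 14.00 - 5.55 = 8.45.

8.45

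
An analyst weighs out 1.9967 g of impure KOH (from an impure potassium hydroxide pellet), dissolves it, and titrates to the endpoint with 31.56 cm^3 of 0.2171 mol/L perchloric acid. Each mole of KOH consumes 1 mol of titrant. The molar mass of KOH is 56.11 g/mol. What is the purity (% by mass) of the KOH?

19.3%

n(HClO4) = 0.2171 x 0.03156 = 0.006852 mol.
n(KOH) = 0.006852 / 1 = 0.006852 mol.
mass of KOH = 0.006852 x 56.11 = 0.3844 g.
% purity = 0.3844 / 1.9967 x 100 = 19.3%.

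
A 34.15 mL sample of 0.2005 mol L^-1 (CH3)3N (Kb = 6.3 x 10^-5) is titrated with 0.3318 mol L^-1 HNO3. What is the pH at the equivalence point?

n((CH3)3N) = 0.2005 x 0.03415 = 0.006847 mol; V(HNO3) at equivalence = 0.006847/0.3318 = 0.02064 L.
At equivalence the base is fully converted to (CH3)3NH+; total volume = 0.05479 L, so [(CH3)3NH+] = 0.006847/0.05479 = 0.1250 M.
Ka((CH3)3NH+) = Kw/Kb = 1.0e-14 / 6.3 x 10^-5 = 1.59e-10.
[H^+] = sqrt(Ka x [(CH3)3NH+]) = sqrt(1.59e-10 x 0.1250) = 4.45e-6 M.
pH = -log(4.45e-6) = 5.35.

5.35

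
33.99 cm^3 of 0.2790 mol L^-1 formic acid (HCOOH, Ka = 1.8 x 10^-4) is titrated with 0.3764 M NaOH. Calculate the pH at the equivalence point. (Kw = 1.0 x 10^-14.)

8.47

n(HCOOH) = 0.2790 x 0.03399 = 0.009483 mol; V(NaOH) at equivalence = 0.009483/0.3764 = 0.02519 L.
At equivalence all the acid is converted to HCOO-; total volume = 0.03399 + 0.02519 = 0.05918 L, so [HCOO-] = 0.009483/0.05918 = 0.1602 M.
Kb = Kw/Ka = 1.0e-14 / 1.8 x 10^-4 = 5.56e-11.
[OH^-] = sqrt(Kb x [HCOO-]) = sqrt(5.56e-11 x 0.1602) = 2.98e-6 M.
pOH = 5.53, so pH = 14.00 - 5.53 = 8.47.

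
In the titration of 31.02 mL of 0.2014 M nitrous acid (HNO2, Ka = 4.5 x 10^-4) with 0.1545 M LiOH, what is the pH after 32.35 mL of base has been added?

Initial n(HNO2) = 0.2014 x 0.03102 = 0.006247 mol.
n(LiOH) added = 0.1545 x 0.03235 = 0.004998 mol, converting that many moles of HNO2 to NO2-.
Remaining n(HNO2) = 0.001249 mol; n(NO2-) = 0.004998 mol.
By Henderson-Hasselbalch, pH = pKa + log([A^-]/[HA]) = 3.35 + log(0.004998/0.001249) = 3.35 + (+0.60) = 3.95.

3.95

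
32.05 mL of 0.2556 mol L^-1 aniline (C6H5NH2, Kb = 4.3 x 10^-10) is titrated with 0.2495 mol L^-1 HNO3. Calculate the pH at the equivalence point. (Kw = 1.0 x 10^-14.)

2.77

n(C6H5NH2) = 0.2556 x 0.03205 = 0.008192 mol; V(HNO3) at equivalence = 0.008192/0.2495 = 0.03283 L.
At equivalence the base is fully converted to C6H5NH3+; total volume = 0.06488 L, so [C6H5NH3+] = 0.008192/0.06488 = 0.1263 M.
Ka(C6H5NH3+) = Kw/Kb = 1.0e-14 / 4.3 x 10^-10 = 2.33e-5.
[H^+] = sqrt(Ka x [C6H5NH3+]) = sqrt(2.33e-5 x 0.1263) = 0.00171 M.
pH = -log(0.00171) = 2.77.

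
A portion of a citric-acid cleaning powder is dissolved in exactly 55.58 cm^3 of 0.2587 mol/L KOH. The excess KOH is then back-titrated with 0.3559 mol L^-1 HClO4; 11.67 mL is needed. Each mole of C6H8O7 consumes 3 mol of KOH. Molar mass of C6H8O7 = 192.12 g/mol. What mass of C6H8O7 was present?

0.655 g

Total n(KOH) added = 0.2587 x 0.05558 = 0.01438 mol.
n(HClO4) used = 0.3559 x 0.01167 = 0.004153 mol, which equals the excess n(KOH).
So n(KOH) consumed by the sample = 0.01438 - 0.004153 = 0.01023 mol.
n(C6H8O7) = 0.01023 / 3 = 0.003408 mol.
mass = 0.003408 mol x 192.12 g/mol = 0.655 g.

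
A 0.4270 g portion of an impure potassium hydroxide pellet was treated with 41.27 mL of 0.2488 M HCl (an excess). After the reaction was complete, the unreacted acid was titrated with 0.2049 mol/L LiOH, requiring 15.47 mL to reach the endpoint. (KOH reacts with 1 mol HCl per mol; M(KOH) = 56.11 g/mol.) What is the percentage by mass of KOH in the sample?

93.3%

Total n(HCl) added = 0.2488 x 0.04127 = 0.01027 mol.
n(LiOH) used = 0.2049 x 0.01547 = 0.003170 mol, which equals the excess n(HCl).
So n(HCl) consumed by the sample = 0.01027 - 0.003170 = 0.007098 mol.
n(KOH) = 0.007098 / 1 = 0.007098 mol.
mass KOH = 0.007098 x 56.11 = 0.3983 g, so %KOH = 0.3983/0.4270 x 100 = 93.3%.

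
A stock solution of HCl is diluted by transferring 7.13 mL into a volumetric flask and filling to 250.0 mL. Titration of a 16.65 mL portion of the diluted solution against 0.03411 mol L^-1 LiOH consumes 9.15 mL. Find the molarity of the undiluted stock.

0.657 M

n(LiOH) = 0.03411 x 0.009150 = 0.0003121 mol.
n(HCl) in the aliquot = 0.0003121 mol.
[diluted HCl] = 0.0003121 / 0.01665 = 0.01875 M.
Dilution factor = 250.0/7.130 = 35.06, so [stock] = 0.01875 x 35.06 = 0.657 M.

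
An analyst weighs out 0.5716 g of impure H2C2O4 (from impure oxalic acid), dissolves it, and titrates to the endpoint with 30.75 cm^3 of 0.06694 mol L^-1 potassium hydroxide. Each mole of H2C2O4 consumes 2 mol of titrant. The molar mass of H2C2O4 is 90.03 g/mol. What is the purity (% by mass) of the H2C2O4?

n(KOH) = 0.06694 x 0.03075 = 0.002058 mol.
n(H2C2O4) = 0.002058 / 2 = 0.001029 mol.
mass of H2C2O4 = 0.001029 x 90.03 = 0.09266 g.
% purity = 0.09266 / 0.5716 x 100 = 16.2%.

16.2%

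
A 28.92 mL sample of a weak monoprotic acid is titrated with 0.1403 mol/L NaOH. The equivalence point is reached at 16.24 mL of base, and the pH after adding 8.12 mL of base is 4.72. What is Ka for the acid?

8.12 mL is half of the equivalence volume, so this is the half-equivalence point where [HA] = [A^-].
At half-equivalence pH = pKa, so pKa = 4.72.
Ka = 10^(-4.72) = 1.9 x 10^-5.

1.9 x 10^-5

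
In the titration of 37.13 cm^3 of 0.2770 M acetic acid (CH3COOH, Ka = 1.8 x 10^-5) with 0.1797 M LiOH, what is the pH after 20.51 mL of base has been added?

4.49

Initial n(CH3COOH) = 0.2770 x 0.03713 = 0.01029 mol.
n(LiOH) added = 0.1797 x 0.02051 = 0.003686 mol, converting that many moles of CH3COOH to CH3COO-.
Remaining n(CH3COOH) = 0.006599 mol; n(CH3COO-) = 0.003686 mol.
By Henderson-Hasselbalch, pH = pKa + log([A^-]/[HA]) = 4.74 + log(0.003686/0.006599) = 4.74 + (-0.25) = 4.49.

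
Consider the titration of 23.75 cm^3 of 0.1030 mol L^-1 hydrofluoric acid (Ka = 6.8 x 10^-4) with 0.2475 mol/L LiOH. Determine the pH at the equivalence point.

8.01

n(HF) = 0.1030 x 0.02375 = 0.002446 mol; V(LiOH) at equivalence = 0.002446/0.2475 = 0.009884 L.
At equivalence all the acid is converted to F-; total volume = 0.02375 + 0.009884 = 0.03363 L, so [F-] = 0.002446/0.03363 = 0.07273 M.
Kb = Kw/Ka = 1.0e-14 / 6.8 x 10^-4 = 1.47e-11.
[OH^-] = sqrt(Kb x [F-]) = sqrt(1.47e-11 x 0.07273) = 1.03e-6 M.
pOH = 5.99, so pH = 14.00 - 5.99 = 8.01.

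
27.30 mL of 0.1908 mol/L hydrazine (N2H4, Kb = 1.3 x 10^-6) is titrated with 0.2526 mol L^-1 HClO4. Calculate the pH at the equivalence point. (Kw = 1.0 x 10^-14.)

4.54

n(N2H4) = 0.1908 x 0.02730 = 0.005209 mol; V(HClO4) at equivalence = 0.005209/0.2526 = 0.02062 L.
At equivalence the base is fully converted to N2H5+; total volume = 0.04792 L, so [N2H5+] = 0.005209/0.04792 = 0.1087 M.
Ka(N2H5+) = Kw/Kb = 1.0e-14 / 1.3 x 10^-6 = 7.69e-9.
[H^+] = sqrt(Ka x [N2H5+]) = sqrt(7.69e-9 x 0.1087) = 2.89e-5 M.
pH = -log(2.89e-5) = 4.54.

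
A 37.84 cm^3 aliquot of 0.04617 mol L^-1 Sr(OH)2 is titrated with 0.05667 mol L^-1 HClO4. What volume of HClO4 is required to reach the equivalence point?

n(Sr(OH)2) = 0.04617 mol/L x 0.03784 L = 0.001747 mol.
The neutralisation is 1 Sr(OH)2 : 2 HClO4, so n(HClO4) = 0.001747 x 2/1 = 0.003494 mol.
V(HClO4) = 0.003494 / 0.05667 = 0.06166 L = 61.7 mL.

61.7 mL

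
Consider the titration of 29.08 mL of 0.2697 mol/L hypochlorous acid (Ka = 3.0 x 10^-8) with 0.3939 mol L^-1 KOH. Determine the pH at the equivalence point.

n(HClO) = 0.2697 x 0.02908 = 0.007843 mol; V(KOH) at equivalence = 0.007843/0.3939 = 0.01991 L.
At equivalence all the acid is converted to ClO-; total volume = 0.02908 + 0.01991 = 0.04899 L, so [ClO-] = 0.007843/0.04899 = 0.1601 M.
Kb = Kw/Ka = 1.0e-14 / 3.0 x 10^-8 = 3.33e-7.
[OH^-] = sqrt(Kb x [ClO-]) = sqrt(3.33e-7 x 0.1601) = 0.000231 M.
pOH = 3.64, so pH = 14.00 - 3.64 = 10.36.

10.36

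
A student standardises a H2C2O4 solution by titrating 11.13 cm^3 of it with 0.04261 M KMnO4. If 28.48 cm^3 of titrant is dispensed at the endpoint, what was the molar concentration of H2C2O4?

0.273 M

n(KMnO4) = 0.04261 x 0.02848 = 0.001214 mol.
From the balanced equation, 2 mol KMnO4 reacts with 5 mol H2C2O4, so n(H2C2O4) = 0.001214 x 5/2 = 0.003034 mol.
[H2C2O4] = 0.003034 / 0.01113 L = 0.273 M.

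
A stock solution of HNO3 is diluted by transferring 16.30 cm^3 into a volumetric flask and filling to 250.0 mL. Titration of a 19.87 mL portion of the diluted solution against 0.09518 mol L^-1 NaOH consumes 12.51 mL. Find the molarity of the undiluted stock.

0.919 M

n(NaOH) = 0.09518 x 0.01251 = 0.001191 mol.
n(HNO3) in the aliquot = 0.001191 mol.
[diluted HNO3] = 0.001191 / 0.01987 = 0.05992 M.
Dilution factor = 250.0/16.30 = 15.34, so [stock] = 0.05992 x 15.34 = 0.919 M.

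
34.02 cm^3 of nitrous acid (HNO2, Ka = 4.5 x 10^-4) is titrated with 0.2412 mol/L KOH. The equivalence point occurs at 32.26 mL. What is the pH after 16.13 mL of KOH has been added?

16.13 mL is exactly half the equivalence volume (32.26/2), i.e. the half-equivalence point.
There, n(HA) = n(A^-), so pH = pKa = -log(4.5 x 10^-4) = 3.35.

3.35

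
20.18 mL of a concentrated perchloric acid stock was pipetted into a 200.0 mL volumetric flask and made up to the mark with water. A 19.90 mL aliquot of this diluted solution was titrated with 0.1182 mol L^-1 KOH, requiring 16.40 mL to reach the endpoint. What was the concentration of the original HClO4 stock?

0.965 M

n(KOH) = 0.1182 x 0.01640 = 0.001938 mol.
n(HClO4) in the aliquot = 0.001938 mol.
[diluted HClO4] = 0.001938 / 0.01990 = 0.09741 M.
Dilution factor = 200.0/20.18 = 9.911, so [stock] = 0.09741 x 9.911 = 0.965 M.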